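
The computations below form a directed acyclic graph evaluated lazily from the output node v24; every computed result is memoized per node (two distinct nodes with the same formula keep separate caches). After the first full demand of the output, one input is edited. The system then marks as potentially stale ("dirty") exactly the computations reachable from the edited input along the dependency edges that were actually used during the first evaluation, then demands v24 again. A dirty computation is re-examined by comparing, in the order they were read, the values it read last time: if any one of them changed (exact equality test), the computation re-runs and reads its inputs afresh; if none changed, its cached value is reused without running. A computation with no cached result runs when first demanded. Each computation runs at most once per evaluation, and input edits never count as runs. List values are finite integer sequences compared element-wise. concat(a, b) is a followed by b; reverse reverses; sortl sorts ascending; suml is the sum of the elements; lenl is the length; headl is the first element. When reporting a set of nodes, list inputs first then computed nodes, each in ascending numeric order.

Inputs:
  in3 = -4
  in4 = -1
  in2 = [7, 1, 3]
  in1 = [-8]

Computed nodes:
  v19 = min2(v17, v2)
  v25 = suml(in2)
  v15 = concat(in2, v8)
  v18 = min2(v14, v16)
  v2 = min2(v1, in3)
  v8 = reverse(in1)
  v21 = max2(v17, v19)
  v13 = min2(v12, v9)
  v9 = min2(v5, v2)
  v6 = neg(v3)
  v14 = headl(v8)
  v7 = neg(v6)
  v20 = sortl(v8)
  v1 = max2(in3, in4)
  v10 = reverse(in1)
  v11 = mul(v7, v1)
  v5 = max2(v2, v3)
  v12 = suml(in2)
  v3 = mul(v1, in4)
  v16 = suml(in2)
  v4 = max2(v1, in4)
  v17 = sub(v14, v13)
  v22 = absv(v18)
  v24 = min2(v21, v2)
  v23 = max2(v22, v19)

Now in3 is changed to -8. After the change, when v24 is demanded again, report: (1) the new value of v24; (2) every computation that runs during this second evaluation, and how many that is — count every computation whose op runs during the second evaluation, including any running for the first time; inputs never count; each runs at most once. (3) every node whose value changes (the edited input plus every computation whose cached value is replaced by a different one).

First demand of the output computes:
  v1 = max2(-4, -1) = -1
  v2 = min2(-1, -4) = -4
  v3 = mul(-1, -1) = 1
  v5 = max2(-4, 1) = 1
  v8 = reverse([-8]) = [-8]
  v9 = min2(1, -4) = -4
  v12 = suml([7, 1, 3]) = 11
  v13 = min2(11, -4) = -4
  v14 = headl([-8]) = -8
  v17 = sub(-8, -4) = -4
  v19 = min2(-4, -4) = -4
  v21 = max2(-4, -4) = -4
  v24 = min2(-4, -4) = -4

After the edit, cleaning proceeds:
  v1: a read changed (in3 -4->-8) — executes, giving -1 — identical to its old value.
  v2: a read changed (in3 -4->-8) — executes, giving -8.
  v3: dirty, but its reads are unchanged (v1 unchanged, in4 unchanged); cached 1 stands.
  v5: a read changed (v2 -4->-8) — executes, giving 1 — identical to its old value.
  v9: a read changed (v2 -4->-8) — executes, giving -8.
  v13: a read changed (v9 -4->-8) — executes, giving -8.
  v17: a read changed (v13 -4->-8) — executes, giving 0.
  v19: a read changed (v17 -4->0; v2 -4->-8) — executes, giving -8.
  v21: a read changed (v17 -4->0; v19 -4->-8) — executes, giving 0.
  v24: a read changed (v21 -4->0; v2 -4->-8) — executes, giving -8.

Note where the cutoff bites: v3 is checked, finds nothing changed, and keeps its cache.

Demanding v24 again yields -8.
9 computations run: v1, v2, v5, v9, v13, v17, v19, v21, v24.
The nodes whose values change: in3, v2, v9, v13, v17, v19, v21, v24.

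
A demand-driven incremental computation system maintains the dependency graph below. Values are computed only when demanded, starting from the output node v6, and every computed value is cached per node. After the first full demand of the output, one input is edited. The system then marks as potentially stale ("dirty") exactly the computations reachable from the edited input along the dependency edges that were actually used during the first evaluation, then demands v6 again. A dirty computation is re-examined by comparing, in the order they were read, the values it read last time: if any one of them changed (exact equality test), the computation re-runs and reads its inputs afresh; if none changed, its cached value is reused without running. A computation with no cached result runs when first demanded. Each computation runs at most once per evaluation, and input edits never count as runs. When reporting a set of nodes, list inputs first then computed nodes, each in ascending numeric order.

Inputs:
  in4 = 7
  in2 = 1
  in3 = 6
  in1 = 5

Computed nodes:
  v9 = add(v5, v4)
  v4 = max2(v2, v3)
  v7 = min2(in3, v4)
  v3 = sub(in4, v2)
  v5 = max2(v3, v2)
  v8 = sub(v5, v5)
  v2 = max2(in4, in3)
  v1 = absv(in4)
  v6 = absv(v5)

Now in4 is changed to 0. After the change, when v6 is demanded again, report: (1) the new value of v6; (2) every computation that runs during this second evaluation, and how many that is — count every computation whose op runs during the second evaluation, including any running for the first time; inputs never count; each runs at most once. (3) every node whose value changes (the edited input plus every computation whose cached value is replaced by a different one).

New value of v6: 6.
Computations that run: v2, v3, v5, v6 — 4 in total.
Values that change: in4, v2, v3, v5, v6.

First evaluation (everything demanded from the output):
  v2 = max2(7, 6) = 7
  v3 = sub(7, 7) = 0
  v5 = max2(0, 7) = 7
  v6 = absv(7) = 7

Propagation after the edit:
  v2: runs — in4 7->0; result 6.
  v3: runs — in4 7->0; v2 7->6; result -6.
  v5: runs — v3 0->-6; v2 7->6; result 6.
  v6: runs — v5 7->6; result 6.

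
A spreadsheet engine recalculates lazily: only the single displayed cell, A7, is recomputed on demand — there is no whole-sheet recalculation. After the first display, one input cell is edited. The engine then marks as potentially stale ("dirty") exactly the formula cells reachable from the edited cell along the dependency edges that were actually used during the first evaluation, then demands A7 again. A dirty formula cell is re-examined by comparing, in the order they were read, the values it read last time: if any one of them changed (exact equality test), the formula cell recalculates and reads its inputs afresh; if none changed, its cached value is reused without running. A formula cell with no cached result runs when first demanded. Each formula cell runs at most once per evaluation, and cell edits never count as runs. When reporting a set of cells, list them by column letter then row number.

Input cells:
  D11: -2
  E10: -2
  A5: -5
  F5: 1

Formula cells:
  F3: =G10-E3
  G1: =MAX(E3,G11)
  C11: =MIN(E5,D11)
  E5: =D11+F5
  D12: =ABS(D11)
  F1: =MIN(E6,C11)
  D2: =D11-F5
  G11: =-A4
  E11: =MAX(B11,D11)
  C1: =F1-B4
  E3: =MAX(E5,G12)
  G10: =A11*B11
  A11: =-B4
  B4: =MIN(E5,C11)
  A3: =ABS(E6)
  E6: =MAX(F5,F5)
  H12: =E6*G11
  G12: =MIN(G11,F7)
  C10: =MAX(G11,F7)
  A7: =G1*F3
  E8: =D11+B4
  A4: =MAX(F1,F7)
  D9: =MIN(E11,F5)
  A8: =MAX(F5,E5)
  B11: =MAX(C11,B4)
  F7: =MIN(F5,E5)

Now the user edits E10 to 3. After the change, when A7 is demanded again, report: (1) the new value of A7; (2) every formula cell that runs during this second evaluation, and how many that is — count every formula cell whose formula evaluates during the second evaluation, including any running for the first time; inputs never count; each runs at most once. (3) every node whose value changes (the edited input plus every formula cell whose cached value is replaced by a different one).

New value of A7: -3.
Formula cells that run: none — 0 in total.
Values that change: E10.
Key observation: E10 is never demanded by the output, so the edit triggers no recomputation at all.

First evaluation (everything demanded from the output):
  E5 = -2 + 1 = -1
  C11 = MIN(-1, -2) = -2
  B4 = MIN(-1, -2) = -2
  A11 = -(-2) = 2
  B11 = MAX(-2, -2) = -2
  E6 = MAX(1, 1) = 1
  F1 = MIN(1, -2) = -2
  F7 = MIN(1, -1) = -1
  A4 = MAX(-2, -1) = -1
  G10 = 2 * -2 = -4
  G11 = -(-1) = 1
  G12 = MIN(1, -1) = -1
  E3 = MAX(-1, -1) = -1
  F3 = -4 - -1 = -3
  G1 = MAX(-1, 1) = 1
  A7 = 1 * -3 = -3

Propagation after the edit:
  E10 feeds no computation that the output demands — nothing is marked dirty and nothing runs.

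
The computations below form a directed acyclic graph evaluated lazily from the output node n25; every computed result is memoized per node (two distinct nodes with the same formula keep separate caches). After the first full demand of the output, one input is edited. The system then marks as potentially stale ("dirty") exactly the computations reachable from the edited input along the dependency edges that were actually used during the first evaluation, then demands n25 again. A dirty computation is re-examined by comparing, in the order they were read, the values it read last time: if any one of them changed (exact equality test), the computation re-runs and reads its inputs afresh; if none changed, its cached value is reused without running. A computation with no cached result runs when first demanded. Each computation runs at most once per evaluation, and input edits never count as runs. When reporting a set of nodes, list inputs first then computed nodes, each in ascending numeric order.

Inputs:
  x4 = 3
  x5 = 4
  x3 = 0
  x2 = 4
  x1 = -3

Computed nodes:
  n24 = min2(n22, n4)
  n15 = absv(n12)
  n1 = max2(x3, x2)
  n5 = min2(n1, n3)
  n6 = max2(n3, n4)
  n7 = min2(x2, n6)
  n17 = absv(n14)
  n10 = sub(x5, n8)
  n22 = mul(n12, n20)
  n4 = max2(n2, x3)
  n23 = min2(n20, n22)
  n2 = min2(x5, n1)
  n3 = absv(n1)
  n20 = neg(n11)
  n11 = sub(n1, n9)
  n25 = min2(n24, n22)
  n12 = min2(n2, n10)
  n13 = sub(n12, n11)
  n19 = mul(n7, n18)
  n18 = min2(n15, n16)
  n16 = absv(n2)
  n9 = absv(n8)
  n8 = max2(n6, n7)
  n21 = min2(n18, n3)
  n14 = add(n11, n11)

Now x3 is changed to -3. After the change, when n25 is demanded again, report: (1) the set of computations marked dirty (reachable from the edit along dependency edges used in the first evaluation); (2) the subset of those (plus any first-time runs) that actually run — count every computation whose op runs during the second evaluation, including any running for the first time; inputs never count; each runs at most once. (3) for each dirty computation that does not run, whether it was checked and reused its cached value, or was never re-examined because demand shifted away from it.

First demand of the output computes:
  n1 = max2(0, 4) = 4
  n2 = min2(4, 4) = 4
  n3 = absv(4) = 4
  n4 = max2(4, 0) = 4
  n6 = max2(4, 4) = 4
  n7 = min2(4, 4) = 4
  n8 = max2(4, 4) = 4
  n9 = absv(4) = 4
  n10 = sub(4, 4) = 0
  n11 = sub(4, 4) = 0
  n12 = min2(4, 0) = 0
  n20 = neg(0) = 0
  n22 = mul(0, 0) = 0
  n24 = min2(0, 4) = 0
  n25 = min2(0, 0) = 0

After the edit, cleaning proceeds:
  n1: a read changed (x3 0->-3) — executes, giving 4 — identical to its old value.
  n2: dirty, but its reads are unchanged (x5 unchanged, n1 unchanged); cached 4 stands.
  n3: dirty, but its reads are unchanged (n1 unchanged); cached 4 stands.
  n4: a read changed (x3 0->-3) — executes, giving 4 — identical to its old value.
  n6: dirty, but its reads are unchanged (n3 unchanged, n4 unchanged); cached 4 stands.
  n7: dirty, but its reads are unchanged (x2 unchanged, n6 unchanged); cached 4 stands.
  n8: dirty, but its reads are unchanged (n6 unchanged, n7 unchanged); cached 4 stands.
  n9: dirty, but its reads are unchanged (n8 unchanged); cached 4 stands.
  n10: dirty, but its reads are unchanged (x5 unchanged, n8 unchanged); cached 0 stands.
  n11: dirty, but its reads are unchanged (n1 unchanged, n9 unchanged); cached 0 stands.
  n12: dirty, but its reads are unchanged (n2 unchanged, n10 unchanged); cached 0 stands.
  n20: dirty, but its reads are unchanged (n11 unchanged); cached 0 stands.
  n22: dirty, but its reads are unchanged (n12 unchanged, n20 unchanged); cached 0 stands.
  n24: dirty, but its reads are unchanged (n22 unchanged, n4 unchanged); cached 0 stands.
  n25: dirty, but its reads are unchanged (n24 unchanged, n22 unchanged); cached 0 stands.

Note where the cutoff bites: n2 is checked, finds nothing changed, and keeps its cache.

The edit dirties: n1, n2, n3, n4, n6, n7, n8, n9, n10, n11, n12, n20, n22, n24, n25.
2 computations run: n1, n4.
Cache hits after checking: n2, n3, n6, n7, n8, n9, n10, n11, n12, n20, n22, n24, n25.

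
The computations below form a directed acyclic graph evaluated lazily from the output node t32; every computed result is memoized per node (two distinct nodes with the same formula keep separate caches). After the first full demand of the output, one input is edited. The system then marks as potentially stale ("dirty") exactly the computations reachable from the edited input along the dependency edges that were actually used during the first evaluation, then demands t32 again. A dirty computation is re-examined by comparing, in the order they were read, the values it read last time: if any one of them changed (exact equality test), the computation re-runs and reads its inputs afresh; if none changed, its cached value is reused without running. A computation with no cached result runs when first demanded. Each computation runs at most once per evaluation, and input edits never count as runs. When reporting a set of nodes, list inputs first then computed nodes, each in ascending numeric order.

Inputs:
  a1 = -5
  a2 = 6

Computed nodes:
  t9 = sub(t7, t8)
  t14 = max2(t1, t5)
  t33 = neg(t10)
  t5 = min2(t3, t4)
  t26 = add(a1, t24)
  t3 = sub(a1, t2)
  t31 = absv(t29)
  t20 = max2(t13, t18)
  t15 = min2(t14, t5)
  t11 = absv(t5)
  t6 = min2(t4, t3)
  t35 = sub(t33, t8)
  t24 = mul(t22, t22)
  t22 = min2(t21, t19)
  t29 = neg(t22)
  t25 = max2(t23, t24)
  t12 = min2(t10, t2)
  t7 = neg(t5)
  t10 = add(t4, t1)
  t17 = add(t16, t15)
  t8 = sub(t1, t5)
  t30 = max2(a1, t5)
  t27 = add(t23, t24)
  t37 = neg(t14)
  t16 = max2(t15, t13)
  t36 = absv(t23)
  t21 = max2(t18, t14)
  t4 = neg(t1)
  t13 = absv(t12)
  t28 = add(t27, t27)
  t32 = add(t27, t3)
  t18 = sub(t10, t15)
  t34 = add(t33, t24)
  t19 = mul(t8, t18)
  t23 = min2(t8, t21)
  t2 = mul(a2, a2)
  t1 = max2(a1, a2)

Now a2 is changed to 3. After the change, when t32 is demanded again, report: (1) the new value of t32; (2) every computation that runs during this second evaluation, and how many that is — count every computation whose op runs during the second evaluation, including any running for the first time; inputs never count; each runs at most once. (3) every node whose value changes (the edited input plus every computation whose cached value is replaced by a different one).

First demand of the output computes:
  t1 = max2(-5, 6) = 6
  t2 = mul(6, 6) = 36
  t3 = sub(-5, 36) = -41
  t4 = neg(6) = -6
  t5 = min2(-41, -6) = -41
  t8 = sub(6, -41) = 47
  t10 = add(-6, 6) = 0
  t14 = max2(6, -41) = 6
  t15 = min2(6, -41) = -41
  t18 = sub(0, -41) = 41
  t19 = mul(47, 41) = 1927
  t21 = max2(41, 6) = 41
  t22 = min2(41, 1927) = 41
  t23 = min2(47, 41) = 41
  t24 = mul(41, 41) = 1681
  t27 = add(41, 1681) = 1722
  t32 = add(1722, -41) = 1681

After the edit, cleaning proceeds:
  t1: a read changed (a2 6->3) — executes, giving 3.
  t2: a read changed (a2 6->3; a2 6->3) — executes, giving 9.
  t3: a read changed (t2 36->9) — executes, giving -14.
  t4: a read changed (t1 6->3) — executes, giving -3.
  t5: a read changed (t3 -41->-14; t4 -6->-3) — executes, giving -14.
  t8: a read changed (t1 6->3; t5 -41->-14) — executes, giving 17.
  t10: a read changed (t4 -6->-3; t1 6->3) — executes, giving 0 — identical to its old value.
  t14: a read changed (t1 6->3; t5 -41->-14) — executes, giving 3.
  t15: a read changed (t14 6->3; t5 -41->-14) — executes, giving -14.
  t18: a read changed (t15 -41->-14) — executes, giving 14.
  t19: a read changed (t8 47->17; t18 41->14) — executes, giving 238.
  t21: a read changed (t18 41->14; t14 6->3) — executes, giving 14.
  t22: a read changed (t21 41->14; t19 1927->238) — executes, giving 14.
  t23: a read changed (t8 47->17; t21 41->14) — executes, giving 14.
  t24: a read changed (t22 41->14; t22 41->14) — executes, giving 196.
  t27: a read changed (t23 41->14; t24 1681->196) — executes, giving 210.
  t32: a read changed (t27 1722->210; t3 -41->-14) — executes, giving 196.

Demanding t32 again yields 196.
17 computations run: t1, t2, t3, t4, t5, t8, t10, t14, t15, t18, t19, t21, t22, t23, t24, t27, t32.
The nodes whose values change: a2, t1, t2, t3, t4, t5, t8, t14, t15, t18, t19, t21, t22, t23, t24, t27, t32.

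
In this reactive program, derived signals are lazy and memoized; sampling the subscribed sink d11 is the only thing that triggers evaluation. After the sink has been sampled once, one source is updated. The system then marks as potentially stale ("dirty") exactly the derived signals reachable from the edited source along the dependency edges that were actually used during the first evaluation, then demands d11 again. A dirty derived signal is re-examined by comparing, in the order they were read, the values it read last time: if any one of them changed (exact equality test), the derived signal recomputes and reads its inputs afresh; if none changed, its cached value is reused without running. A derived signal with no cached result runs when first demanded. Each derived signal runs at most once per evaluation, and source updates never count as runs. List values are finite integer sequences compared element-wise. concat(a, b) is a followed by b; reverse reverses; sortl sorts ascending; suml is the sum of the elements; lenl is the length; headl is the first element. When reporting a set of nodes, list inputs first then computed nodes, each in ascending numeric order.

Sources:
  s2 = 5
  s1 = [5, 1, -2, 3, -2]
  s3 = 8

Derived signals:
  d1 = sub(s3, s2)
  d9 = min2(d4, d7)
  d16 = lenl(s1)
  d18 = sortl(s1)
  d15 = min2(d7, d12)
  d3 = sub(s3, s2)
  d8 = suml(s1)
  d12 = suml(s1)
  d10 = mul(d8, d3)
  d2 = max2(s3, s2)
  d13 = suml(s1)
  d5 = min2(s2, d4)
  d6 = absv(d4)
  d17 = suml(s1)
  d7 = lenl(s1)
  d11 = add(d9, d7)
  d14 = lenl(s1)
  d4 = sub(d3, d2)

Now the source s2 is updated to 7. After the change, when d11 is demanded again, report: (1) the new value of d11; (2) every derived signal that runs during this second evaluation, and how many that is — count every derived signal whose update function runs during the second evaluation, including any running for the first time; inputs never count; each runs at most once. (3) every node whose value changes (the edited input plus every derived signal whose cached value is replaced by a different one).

First demand of the output computes:
  d2 = max2(8, 5) = 8
  d3 = sub(8, 5) = 3
  d4 = sub(3, 8) = -5
  d7 = lenl([5, 1, -2, 3, -2]) = 5
  d9 = min2(-5, 5) = -5
  d11 = add(-5, 5) = 0

After the edit, cleaning proceeds:
  d2: a read changed (s2 5->7) — executes, giving 8 — identical to its old value.
  d3: a read changed (s2 5->7) — executes, giving 1.
  d4: a read changed (d3 3->1) — executes, giving -7.
  d9: a read changed (d4 -5->-7) — executes, giving -7.
  d11: a read changed (d9 -5->-7) — executes, giving -2.

Demanding d11 again yields -2.
5 derived signals run: d2, d3, d4, d9, d11.
The nodes whose values change: s2, d3, d4, d9, d11.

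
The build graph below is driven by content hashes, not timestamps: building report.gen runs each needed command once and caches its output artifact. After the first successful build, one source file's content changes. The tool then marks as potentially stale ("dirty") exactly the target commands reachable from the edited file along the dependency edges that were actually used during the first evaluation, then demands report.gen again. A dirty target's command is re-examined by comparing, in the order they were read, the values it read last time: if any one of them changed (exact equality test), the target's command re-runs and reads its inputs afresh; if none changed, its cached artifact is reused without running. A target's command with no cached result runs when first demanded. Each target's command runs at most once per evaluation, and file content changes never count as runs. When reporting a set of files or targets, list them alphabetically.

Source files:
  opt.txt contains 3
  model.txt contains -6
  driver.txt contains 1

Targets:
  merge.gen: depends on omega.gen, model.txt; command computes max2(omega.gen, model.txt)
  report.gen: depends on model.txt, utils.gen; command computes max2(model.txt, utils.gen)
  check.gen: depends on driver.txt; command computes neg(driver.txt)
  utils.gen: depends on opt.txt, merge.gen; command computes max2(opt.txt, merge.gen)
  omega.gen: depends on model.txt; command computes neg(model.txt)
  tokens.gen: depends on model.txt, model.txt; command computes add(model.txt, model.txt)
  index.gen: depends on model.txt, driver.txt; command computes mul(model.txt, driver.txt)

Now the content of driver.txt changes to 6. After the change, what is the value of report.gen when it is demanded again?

Initial pass — values computed on the first demand:
  omega.gen = neg(-6) = 6
  merge.gen = max2(6, -6) = 6
  utils.gen = max2(3, 6) = 6
  report.gen = max2(-6, 6) = 6

Second demand — change propagation:
  no demanded computation ever read driver.txt, so the edit dirties nothing and nothing runs.

The important point: nothing the output needs ever reads driver.txt, so the edit is invisible to it.

report.gen now evaluates to 6.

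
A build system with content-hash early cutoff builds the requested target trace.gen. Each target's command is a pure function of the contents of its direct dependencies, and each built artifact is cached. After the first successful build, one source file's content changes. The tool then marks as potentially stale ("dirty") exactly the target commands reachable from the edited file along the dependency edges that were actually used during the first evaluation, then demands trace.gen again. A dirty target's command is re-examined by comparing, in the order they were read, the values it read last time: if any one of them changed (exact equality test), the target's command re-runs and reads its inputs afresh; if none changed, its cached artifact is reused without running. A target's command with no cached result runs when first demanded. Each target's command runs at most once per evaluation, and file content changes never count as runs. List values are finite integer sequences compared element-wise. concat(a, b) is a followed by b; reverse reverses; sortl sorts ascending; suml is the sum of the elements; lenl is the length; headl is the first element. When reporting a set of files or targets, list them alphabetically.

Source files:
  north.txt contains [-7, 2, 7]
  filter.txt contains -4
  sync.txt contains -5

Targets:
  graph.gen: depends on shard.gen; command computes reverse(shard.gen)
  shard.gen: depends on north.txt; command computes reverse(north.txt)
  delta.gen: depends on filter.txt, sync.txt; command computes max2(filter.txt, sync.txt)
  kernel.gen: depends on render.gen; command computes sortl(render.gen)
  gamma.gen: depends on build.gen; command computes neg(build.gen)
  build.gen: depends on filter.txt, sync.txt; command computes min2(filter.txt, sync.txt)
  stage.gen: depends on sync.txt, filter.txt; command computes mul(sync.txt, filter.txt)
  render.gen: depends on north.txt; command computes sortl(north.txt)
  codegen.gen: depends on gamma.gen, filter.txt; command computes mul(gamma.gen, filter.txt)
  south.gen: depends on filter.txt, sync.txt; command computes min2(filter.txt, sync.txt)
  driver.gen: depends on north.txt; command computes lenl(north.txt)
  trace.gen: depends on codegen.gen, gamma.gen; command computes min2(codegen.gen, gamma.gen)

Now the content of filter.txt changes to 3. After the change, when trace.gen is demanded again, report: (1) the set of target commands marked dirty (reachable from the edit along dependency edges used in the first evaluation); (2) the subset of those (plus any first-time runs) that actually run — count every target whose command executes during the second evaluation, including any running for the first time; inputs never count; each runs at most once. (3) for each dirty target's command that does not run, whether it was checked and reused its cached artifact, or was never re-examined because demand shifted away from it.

First evaluation (everything demanded from the output):
  build.gen = min2(-4, -5) = -5
  gamma.gen = neg(-5) = 5
  codegen.gen = mul(5, -4) = -20
  trace.gen = min2(-20, 5) = -20

Propagation after the edit:
  build.gen: runs — filter.txt -4->3; result -5 (same value as before).
  gamma.gen: checked — values it read are unchanged (build.gen unchanged); reused cached 5 without running.
  codegen.gen: runs — filter.txt -4->3; result 15.
  trace.gen: runs — codegen.gen -20->15; result 5.

Key observation: the cutoff stops propagation at gamma.gen — its inputs' values are unchanged, so it reuses its cache.

Marked dirty: build.gen, codegen.gen, gamma.gen, trace.gen.
Target commands that run: build.gen, codegen.gen, trace.gen — 3 in total.
Checked but reused from cache: gamma.gen.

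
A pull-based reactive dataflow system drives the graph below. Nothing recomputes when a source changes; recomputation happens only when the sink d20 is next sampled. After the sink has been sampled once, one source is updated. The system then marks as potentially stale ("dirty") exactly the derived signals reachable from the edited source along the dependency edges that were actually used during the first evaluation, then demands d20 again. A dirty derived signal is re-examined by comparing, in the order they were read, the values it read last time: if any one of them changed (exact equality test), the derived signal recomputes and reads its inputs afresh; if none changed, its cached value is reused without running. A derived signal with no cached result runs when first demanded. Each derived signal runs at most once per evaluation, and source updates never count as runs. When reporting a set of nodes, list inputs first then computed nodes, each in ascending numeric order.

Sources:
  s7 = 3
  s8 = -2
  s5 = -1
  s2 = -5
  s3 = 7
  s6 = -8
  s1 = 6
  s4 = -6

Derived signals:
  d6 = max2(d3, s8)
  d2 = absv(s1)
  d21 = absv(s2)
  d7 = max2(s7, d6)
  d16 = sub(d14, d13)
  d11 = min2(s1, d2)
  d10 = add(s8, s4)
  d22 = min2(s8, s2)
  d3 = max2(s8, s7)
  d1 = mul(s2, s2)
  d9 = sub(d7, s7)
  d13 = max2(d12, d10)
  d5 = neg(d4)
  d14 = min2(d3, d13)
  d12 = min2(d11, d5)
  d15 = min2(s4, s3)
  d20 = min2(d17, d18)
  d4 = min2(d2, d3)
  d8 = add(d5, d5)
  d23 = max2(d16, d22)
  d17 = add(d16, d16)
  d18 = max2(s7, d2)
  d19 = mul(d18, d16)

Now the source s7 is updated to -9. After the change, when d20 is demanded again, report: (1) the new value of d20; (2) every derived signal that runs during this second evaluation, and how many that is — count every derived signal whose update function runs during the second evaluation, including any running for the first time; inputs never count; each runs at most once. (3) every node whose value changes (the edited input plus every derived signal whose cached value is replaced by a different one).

First evaluation (everything demanded from the output):
  d2 = absv(6) = 6
  d3 = max2(-2, 3) = 3
  d4 = min2(6, 3) = 3
  d5 = neg(3) = -3
  d10 = add(-2, -6) = -8
  d11 = min2(6, 6) = 6
  d12 = min2(6, -3) = -3
  d13 = max2(-3, -8) = -3
  d14 = min2(3, -3) = -3
  d16 = sub(-3, -3) = 0
  d17 = add(0, 0) = 0
  d18 = max2(3, 6) = 6
  d20 = min2(0, 6) = 0

Propagation after the edit:
  d3: runs — s7 3->-9; result -2.
  d4: runs — d3 3->-2; result -2.
  d5: runs — d4 3->-2; result 2.
  d12: runs — d5 -3->2; result 2.
  d13: runs — d12 -3->2; result 2.
  d14: runs — d3 3->-2; d13 -3->2; result -2.
  d16: runs — d14 -3->-2; d13 -3->2; result -4.
  d17: runs — d16 0->-4; d16 0->-4; result -8.
  d18: runs — s7 3->-9; result 6 (same value as before).
  d20: runs — d17 0->-8; result -8.

New value of d20: -8.
Derived signals that run: d3, d4, d5, d12, d13, d14, d16, d17, d18, d20 — 10 in total.
Values that change: s7, d3, d4, d5, d12, d13, d14, d16, d17, d20.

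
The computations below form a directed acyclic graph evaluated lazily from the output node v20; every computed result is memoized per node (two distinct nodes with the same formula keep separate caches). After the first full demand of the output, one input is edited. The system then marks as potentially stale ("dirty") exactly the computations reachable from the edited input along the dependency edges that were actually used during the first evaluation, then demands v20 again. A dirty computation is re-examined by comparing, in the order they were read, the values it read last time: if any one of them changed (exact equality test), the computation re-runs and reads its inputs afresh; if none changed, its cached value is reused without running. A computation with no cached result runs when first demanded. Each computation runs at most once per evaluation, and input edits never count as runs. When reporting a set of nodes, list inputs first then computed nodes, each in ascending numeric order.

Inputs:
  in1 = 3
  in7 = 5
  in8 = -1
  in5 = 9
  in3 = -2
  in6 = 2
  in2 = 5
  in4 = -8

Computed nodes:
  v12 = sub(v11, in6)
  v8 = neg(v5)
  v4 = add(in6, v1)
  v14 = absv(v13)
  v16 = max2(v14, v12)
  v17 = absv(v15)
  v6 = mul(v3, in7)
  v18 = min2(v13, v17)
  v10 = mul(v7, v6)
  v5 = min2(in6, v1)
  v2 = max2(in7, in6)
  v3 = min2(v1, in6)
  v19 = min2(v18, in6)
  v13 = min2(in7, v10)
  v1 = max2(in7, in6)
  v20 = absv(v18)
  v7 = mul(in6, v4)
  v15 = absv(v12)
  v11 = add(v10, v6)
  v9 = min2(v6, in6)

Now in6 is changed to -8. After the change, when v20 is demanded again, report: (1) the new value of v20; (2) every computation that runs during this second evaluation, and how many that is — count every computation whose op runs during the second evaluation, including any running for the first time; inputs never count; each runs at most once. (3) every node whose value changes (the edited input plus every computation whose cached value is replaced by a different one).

First demand of the output computes:
  v1 = max2(5, 2) = 5
  v3 = min2(5, 2) = 2
  v4 = add(2, 5) = 7
  v6 = mul(2, 5) = 10
  v7 = mul(2, 7) = 14
  v10 = mul(14, 10) = 140
  v11 = add(140, 10) = 150
  v12 = sub(150, 2) = 148
  v13 = min2(5, 140) = 5
  v15 = absv(148) = 148
  v17 = absv(148) = 148
  v18 = min2(5, 148) = 5
  v20 = absv(5) = 5

After the edit, cleaning proceeds:
  v1: a read changed (in6 2->-8) — executes, giving 5 — identical to its old value.
  v3: a read changed (in6 2->-8) — executes, giving -8.
  v4: a read changed (in6 2->-8) — executes, giving -3.
  v6: a read changed (v3 2->-8) — executes, giving -40.
  v7: a read changed (in6 2->-8; v4 7->-3) — executes, giving 24.
  v10: a read changed (v7 14->24; v6 10->-40) — executes, giving -960.
  v11: a read changed (v10 140->-960; v6 10->-40) — executes, giving -1000.
  v12: a read changed (v11 150->-1000; in6 2->-8) — executes, giving -992.
  v13: a read changed (v10 140->-960) — executes, giving -960.
  v15: a read changed (v12 148->-992) — executes, giving 992.
  v17: a read changed (v15 148->992) — executes, giving 992.
  v18: a read changed (v13 5->-960; v17 148->992) — executes, giving -960.
  v20: a read changed (v18 5->-960) — executes, giving 960.

Demanding v20 again yields 960.
13 computations run: v1, v3, v4, v6, v7, v10, v11, v12, v13, v15, v17, v18, v20.
The nodes whose values change: in6, v3, v4, v6, v7, v10, v11, v12, v13, v15, v17, v18, v20.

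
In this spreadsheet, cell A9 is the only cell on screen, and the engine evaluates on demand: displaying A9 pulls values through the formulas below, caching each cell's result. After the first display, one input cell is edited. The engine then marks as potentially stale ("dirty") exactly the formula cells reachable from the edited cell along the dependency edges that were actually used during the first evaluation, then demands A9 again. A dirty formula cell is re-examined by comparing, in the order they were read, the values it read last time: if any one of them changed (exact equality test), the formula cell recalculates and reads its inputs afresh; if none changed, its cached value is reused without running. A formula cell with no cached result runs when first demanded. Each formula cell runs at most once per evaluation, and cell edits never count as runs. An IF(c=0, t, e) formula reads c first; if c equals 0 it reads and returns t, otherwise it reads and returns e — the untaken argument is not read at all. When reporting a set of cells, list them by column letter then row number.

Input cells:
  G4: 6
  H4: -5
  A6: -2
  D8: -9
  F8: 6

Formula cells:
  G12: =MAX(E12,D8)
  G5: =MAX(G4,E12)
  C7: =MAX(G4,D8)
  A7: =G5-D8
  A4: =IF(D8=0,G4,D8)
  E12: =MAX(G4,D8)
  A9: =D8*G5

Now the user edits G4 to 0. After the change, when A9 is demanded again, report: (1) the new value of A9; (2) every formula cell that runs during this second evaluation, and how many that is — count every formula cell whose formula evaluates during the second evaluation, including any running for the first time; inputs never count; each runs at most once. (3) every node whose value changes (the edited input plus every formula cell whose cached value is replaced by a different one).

A9 now evaluates to 0.
Run set: A9, E12, G5 (3 run).
Changed values: A9, E12, G4, G5.

Initial pass — values computed on the first demand:
  E12 = MAX(6, -9) = 6
  G5 = MAX(6, 6) = 6
  A9 = -9 * 6 = -54

Second demand — change propagation:
  E12: re-runs because G4 6->0; new result 0.
  G5: re-runs because G4 6->0; E12 6->0; new result 0.
  A9: re-runs because G5 6->0; new result 0.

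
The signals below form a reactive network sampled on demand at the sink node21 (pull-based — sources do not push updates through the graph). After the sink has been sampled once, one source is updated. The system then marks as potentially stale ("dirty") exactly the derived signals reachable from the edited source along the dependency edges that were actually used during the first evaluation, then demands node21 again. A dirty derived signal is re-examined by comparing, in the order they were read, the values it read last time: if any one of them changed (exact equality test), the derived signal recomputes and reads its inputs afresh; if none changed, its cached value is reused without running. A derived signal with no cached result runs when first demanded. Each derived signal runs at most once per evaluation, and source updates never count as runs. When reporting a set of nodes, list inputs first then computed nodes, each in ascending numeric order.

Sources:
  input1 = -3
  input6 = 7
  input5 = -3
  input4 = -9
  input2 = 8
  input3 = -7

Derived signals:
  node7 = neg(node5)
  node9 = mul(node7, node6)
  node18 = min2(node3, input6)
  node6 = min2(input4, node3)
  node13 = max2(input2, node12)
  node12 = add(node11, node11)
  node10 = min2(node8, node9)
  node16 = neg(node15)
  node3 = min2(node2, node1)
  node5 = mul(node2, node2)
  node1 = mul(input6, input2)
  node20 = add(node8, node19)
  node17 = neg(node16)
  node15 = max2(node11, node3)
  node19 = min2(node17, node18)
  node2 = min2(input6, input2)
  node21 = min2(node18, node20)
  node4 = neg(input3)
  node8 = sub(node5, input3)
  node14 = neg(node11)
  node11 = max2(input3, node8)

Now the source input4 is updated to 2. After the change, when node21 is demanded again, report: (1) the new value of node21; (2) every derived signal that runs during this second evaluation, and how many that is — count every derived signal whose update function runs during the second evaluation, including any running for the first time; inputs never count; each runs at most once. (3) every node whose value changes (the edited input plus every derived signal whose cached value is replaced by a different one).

Initial pass — values computed on the first demand:
  node1 = mul(7, 8) = 56
  node2 = min2(7, 8) = 7
  node3 = min2(7, 56) = 7
  node5 = mul(7, 7) = 49
  node8 = sub(49, -7) = 56
  node11 = max2(-7, 56) = 56
  node15 = max2(56, 7) = 56
  node16 = neg(56) = -56
  node17 = neg(-56) = 56
  node18 = min2(7, 7) = 7
  node19 = min2(56, 7) = 7
  node20 = add(56, 7) = 63
  node21 = min2(7, 63) = 7

Second demand — change propagation:
  no demanded computation ever read input4, so the edit dirties nothing and nothing runs.

The important point: nothing the output needs ever reads input4, so the edit is invisible to it.

node21 now evaluates to 7.
Run set: none (0 run).
Changed values: input4.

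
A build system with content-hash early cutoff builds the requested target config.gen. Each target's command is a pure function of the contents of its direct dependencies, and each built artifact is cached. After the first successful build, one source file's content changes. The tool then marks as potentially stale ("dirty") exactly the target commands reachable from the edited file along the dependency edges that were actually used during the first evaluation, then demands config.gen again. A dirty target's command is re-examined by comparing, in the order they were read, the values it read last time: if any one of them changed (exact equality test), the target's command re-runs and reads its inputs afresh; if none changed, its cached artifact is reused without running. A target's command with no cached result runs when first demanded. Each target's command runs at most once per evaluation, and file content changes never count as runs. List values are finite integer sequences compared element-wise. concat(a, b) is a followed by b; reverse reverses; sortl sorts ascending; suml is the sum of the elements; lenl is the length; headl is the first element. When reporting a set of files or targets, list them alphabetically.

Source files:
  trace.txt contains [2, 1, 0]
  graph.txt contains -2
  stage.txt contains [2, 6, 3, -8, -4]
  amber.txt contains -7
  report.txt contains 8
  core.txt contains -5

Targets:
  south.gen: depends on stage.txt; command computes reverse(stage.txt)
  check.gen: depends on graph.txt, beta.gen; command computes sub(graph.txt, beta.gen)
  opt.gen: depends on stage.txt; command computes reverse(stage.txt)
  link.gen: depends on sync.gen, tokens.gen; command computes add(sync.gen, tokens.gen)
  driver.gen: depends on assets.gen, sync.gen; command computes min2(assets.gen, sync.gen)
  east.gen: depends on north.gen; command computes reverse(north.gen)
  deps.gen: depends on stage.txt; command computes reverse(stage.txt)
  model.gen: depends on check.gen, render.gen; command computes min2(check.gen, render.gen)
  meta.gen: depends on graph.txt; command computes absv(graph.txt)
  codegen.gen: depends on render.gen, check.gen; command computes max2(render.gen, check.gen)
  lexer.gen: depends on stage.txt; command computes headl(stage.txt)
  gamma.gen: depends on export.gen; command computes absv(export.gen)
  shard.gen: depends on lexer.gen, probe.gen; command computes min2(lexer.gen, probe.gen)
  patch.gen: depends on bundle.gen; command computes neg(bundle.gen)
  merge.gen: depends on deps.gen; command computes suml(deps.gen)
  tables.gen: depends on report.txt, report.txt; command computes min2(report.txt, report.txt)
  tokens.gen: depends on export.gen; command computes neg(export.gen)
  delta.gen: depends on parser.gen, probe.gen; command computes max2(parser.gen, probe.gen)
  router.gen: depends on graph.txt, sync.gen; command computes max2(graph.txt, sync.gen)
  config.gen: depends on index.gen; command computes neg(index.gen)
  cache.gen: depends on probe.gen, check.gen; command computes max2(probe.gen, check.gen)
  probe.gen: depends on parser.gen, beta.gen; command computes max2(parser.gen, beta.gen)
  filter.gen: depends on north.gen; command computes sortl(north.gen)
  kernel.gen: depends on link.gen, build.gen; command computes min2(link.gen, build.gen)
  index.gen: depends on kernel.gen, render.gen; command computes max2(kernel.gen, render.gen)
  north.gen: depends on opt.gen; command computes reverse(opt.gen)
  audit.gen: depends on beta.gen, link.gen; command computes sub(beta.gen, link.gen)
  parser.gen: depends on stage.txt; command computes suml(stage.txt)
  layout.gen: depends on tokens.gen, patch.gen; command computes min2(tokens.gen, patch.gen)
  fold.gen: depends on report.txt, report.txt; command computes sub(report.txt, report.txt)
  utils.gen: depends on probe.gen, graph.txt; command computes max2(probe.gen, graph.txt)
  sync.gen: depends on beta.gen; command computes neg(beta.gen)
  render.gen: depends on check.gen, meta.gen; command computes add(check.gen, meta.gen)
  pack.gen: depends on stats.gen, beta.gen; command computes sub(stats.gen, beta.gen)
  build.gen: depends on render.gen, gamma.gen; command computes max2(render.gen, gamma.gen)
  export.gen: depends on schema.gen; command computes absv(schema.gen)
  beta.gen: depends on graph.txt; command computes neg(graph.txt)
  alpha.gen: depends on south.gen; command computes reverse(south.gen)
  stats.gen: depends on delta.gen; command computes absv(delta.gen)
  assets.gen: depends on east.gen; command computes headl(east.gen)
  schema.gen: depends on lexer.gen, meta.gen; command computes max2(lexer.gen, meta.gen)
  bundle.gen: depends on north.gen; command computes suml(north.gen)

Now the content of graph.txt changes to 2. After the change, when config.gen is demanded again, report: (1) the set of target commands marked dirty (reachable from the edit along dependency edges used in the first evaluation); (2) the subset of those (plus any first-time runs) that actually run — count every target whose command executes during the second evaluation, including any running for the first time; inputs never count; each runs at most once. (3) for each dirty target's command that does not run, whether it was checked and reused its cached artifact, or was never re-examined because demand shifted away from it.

Marked dirty: beta.gen, build.gen, check.gen, config.gen, export.gen, gamma.gen, index.gen, kernel.gen, link.gen, meta.gen, render.gen, schema.gen, sync.gen, tokens.gen.
Target commands that run: beta.gen, build.gen, check.gen, config.gen, index.gen, kernel.gen, link.gen, meta.gen, render.gen, sync.gen — 10 in total.
Checked but reused from cache: export.gen, gamma.gen, schema.gen, tokens.gen.
Key observation: the cutoff stops propagation at schema.gen — its inputs' values are unchanged, so it reuses its cache.

First evaluation (everything demanded from the output):
  beta.gen = neg(-2) = 2
  check.gen = sub(-2, 2) = -4
  lexer.gen = headl([2, 6, 3, -8, -4]) = 2
  meta.gen = absv(-2) = 2
  render.gen = add(-4, 2) = -2
  schema.gen = max2(2, 2) = 2
  export.gen = absv(2) = 2
  gamma.gen = absv(2) = 2
  build.gen = max2(-2, 2) = 2
  sync.gen = neg(2) = -2
  tokens.gen = neg(2) = -2
  link.gen = add(-2, -2) = -4
  kernel.gen = min2(-4, 2) = -4
  index.gen = max2(-4, -2) = -2
  config.gen = neg(-2) = 2

Propagation after the edit:
  beta.gen: runs — graph.txt -2->2; result -2.
  check.gen: runs — graph.txt -2->2; beta.gen 2->-2; result 4.
  meta.gen: runs — graph.txt -2->2; result 2 (same value as before).
  render.gen: runs — check.gen -4->4; result 6.
  schema.gen: checked — values it read are unchanged (lexer.gen unchanged, meta.gen unchanged); reused cached 2 without running.
  export.gen: checked — values it read are unchanged (schema.gen unchanged); reused cached 2 without running.
  gamma.gen: checked — values it read are unchanged (export.gen unchanged); reused cached 2 without running.
  build.gen: runs — render.gen -2->6; result 6.
  sync.gen: runs — beta.gen 2->-2; result 2.
  tokens.gen: checked — values it read are unchanged (export.gen unchanged); reused cached -2 without running.
  link.gen: runs — sync.gen -2->2; result 0.
  kernel.gen: runs — link.gen -4->0; build.gen 2->6; result 0.
  index.gen: runs — kernel.gen -4->0; render.gen -2->6; result 6.
  config.gen: runs — index.gen -2->6; result -6.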